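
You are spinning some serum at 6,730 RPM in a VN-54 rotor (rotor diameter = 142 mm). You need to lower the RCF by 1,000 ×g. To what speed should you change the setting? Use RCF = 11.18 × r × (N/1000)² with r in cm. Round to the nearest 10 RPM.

r = 142 mm / 2 = 71 mm = 7.1 cm
Current RCF = 11.18 × 7.1 × (6.73)² = 11.18 × 7.1 × 45.2929 ≈ 3,595.3 × g
Target RCF = 3,595.3 − 1,000 = 2,595.3 × g
(N/1000)² = 2,595.3 / 79.378 = 32.69546
N = 1000 × √32.69546 ≈ 5,718.0

5720 RPM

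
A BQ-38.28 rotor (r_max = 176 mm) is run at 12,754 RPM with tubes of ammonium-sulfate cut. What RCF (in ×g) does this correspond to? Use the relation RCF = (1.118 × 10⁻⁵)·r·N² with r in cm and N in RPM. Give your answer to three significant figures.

RCF ≈ 32000 ×g

r = 176 mm = 17.6 cm
RCF = 1.118 × 10⁻⁵ × r × N²
RCF = 1.118 × 10⁻⁵ × 17.6 × (12754)² = 1.118 × 10⁻⁵ × 17.6 × 162,664,516 ≈ 32,007.2 × g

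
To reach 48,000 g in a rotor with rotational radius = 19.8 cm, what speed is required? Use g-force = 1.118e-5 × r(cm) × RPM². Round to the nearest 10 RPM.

≈ 14730 RPM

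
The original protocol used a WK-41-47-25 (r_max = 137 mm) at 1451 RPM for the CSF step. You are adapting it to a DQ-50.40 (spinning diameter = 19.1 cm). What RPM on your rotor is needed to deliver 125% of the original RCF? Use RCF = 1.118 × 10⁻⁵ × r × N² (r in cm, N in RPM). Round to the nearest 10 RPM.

≈ 1940 RPM

Original rotor: r = 137 mm = 13.7 cm
RCF_original = 1.118 × 10⁻⁵ × 13.7 × (1451)² = 1.118 × 10⁻⁵ × 13.7 × 2,105,401 ≈ 322.5 × g
Target RCF = 1.25 × 322.5 ≈ 403.1 × g
Your rotor: r = 19.1 / 2 = 9.55 cm
403.1 = 1.118 × 10⁻⁵ × 9.55 × N²
N² = 403.1 / (10.6769 × 10⁻⁵) = 3,775,440
N ≈ √3,775,440 ≈ 1,943.0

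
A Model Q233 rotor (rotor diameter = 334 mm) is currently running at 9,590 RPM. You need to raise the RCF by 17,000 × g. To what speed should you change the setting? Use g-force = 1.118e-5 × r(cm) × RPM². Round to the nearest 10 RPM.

N₂ ≈ 13530 RPM

r = 334 mm / 2 = 167 mm = 16.7 cm
Current RCF = 1.118 × 10⁻⁵ × 16.7 × (9590)² = 1.118 × 10⁻⁵ × 16.7 × 91,968,100 ≈ 17,171 × g
Target RCF = 17,171 + 17,000 = 34,171 × g
N² = 34,171 / (18.6706 × 10⁻⁵) = 183,020,364
N ≈ √183,020,364 ≈ 13,528.5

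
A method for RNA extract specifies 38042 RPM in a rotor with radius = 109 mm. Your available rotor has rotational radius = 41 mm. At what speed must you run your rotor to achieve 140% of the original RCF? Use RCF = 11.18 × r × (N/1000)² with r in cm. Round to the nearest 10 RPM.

≈ 73390 RPM

Original rotor: r = 109 mm = 10.9 cm
RCF_original = 11.18 × 10.9 × (38.042)² = 11.18 × 10.9 × 1,447.193764 ≈ 176,357.9 × g
Target RCF = 1.4 × 176,357.9 ≈ 246,901.1 × g
Your rotor: r = 41 mm = 4.1 cm
246,901.1 = 11.18 × 4.1 × (N/1000)²
(N/1000)² = 246,901.1 / 45.838 = 5386.385
N = 1000 × √5386.385 ≈ 73,392.0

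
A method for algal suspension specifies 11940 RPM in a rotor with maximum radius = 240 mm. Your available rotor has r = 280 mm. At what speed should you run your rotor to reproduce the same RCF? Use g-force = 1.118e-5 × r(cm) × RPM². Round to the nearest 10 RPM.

≈ 11050 RPM

Original rotor: r = 240 mm = 24.0 cm
RCF_original = 1.118 × 10⁻⁵ × 24 × (11940)² = 1.118 × 10⁻⁵ × 24 × 142,563,600 ≈ 38,252.7 × g
Your rotor: r = 280 mm = 28.0 cm
38,252.7 = 1.118 × 10⁻⁵ × 28 × N²
N² = 38,252.7 / (31.304 × 10⁻⁵) = 122,197,483
N ≈ √122,197,483 ≈ 11,054.3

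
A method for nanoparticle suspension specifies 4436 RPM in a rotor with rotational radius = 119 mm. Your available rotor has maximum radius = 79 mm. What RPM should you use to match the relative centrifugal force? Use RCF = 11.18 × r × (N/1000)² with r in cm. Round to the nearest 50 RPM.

Original rotor: r = 119 mm = 11.9 cm
RCF_original = 11.18 × 11.9 × (4.436)² = 11.18 × 11.9 × 19.678096 ≈ 2,618 × g
Your rotor: r = 79 mm = 7.9 cm
2,618 = 11.18 × 7.9 × (N/1000)²
(N/1000)² = 2,618 / 88.322 = 29.64154
N = 1000 × √29.64154 ≈ 5,444.4

5450 RPM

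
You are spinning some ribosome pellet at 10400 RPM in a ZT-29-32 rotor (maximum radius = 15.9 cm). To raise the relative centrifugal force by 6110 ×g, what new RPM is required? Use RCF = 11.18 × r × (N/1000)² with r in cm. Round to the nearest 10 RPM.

Current RCF = 11.18 × 15.9 × (10.4)² = 11.18 × 15.9 × 108.16 ≈ 19,226.7 × g
Target RCF = 19,226.7 + 6,110 = 25,336.7 × g
(N/1000)² = 25,336.7 / 177.762 = 142.5316
N = 1000 × √142.5316 ≈ 11,938.7

11940 RPM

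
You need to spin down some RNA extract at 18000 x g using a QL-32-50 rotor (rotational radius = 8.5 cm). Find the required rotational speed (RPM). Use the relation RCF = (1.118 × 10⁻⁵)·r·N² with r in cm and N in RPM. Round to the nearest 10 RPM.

≈ 13760 RPM

RCF = 1.118 × 10⁻⁵ × r × N²
18,000 = 1.118 × 10⁻⁵ × 8.5 × N²
N² = 18,000 / (9.503 × 10⁻⁵) = 189,413,869
N ≈ √189,413,869 ≈ 13,762.8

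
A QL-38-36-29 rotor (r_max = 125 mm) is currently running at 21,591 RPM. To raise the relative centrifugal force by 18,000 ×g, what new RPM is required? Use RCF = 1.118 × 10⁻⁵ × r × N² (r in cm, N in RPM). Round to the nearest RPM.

≈ 24392 RPM

r = 125 mm = 12.5 cm
Current RCF = 1.118 × 10⁻⁵ × 12.5 × (21591)² = 1.118 × 10⁻⁵ × 12.5 × 466,171,281 ≈ 65,147.4 × g
Target RCF = 65,147.4 + 18,000 = 83,147.4 × g
N² = 83,147.4 / (13.975 × 10⁻⁵) = 594,972,451
N ≈ √594,972,451 ≈ 24,392.1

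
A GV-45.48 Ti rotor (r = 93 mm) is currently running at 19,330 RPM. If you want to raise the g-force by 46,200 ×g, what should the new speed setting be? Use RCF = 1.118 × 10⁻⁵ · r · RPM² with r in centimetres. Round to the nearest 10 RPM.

N₂ ≈ 28600 RPM

r = 93 mm = 9.3 cm
Current RCF = 1.118 × 10⁻⁵ × 9.3 × (19330)² = 1.118 × 10⁻⁵ × 9.3 × 373,648,900 ≈ 38,849.8 × g
Target RCF = 38,849.8 + 46,200 = 85,049.8 × g
N² = 85,049.8 / (10.3974 × 10⁻⁵) = 817,991,036
N ≈ √817,991,036 ≈ 28,600.5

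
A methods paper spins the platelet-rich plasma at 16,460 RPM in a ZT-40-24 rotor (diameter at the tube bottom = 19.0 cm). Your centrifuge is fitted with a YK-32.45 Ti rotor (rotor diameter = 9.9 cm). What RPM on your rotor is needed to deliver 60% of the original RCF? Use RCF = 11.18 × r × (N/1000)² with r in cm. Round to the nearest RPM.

Original rotor: r = 19.0 / 2 = 9.5 cm
RCF_original = 11.18 × 9.5 × (16.46)² = 11.18 × 9.5 × 270.9316 ≈ 28,775.6 × g
Target RCF = 0.6 × 28,775.6 ≈ 17,265.4 × g
Your rotor: r = 9.9 / 2 = 4.95 cm
17,265.4 = 11.18 × 4.95 × (N/1000)²
(N/1000)² = 17,265.4 / 55.341 = 311.9821
N = 1000 × √311.9821 ≈ 17,663.0

≈ 17663 RPM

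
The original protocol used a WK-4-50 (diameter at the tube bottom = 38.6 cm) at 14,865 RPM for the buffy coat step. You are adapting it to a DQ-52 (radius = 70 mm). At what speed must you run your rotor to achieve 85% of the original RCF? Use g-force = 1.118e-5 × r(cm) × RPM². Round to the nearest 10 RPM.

Original rotor: r = 38.6 / 2 = 19.3 cm
RCF_original = 1.118 × 10⁻⁵ × 19.3 × (14865)² = 1.118 × 10⁻⁵ × 19.3 × 220,968,225 ≈ 47,679.2 × g
Target RCF = 0.85 × 47,679.2 ≈ 40,527.3 × g
Your rotor: r = 70 mm = 7.0 cm
40,527.3 = 1.118 × 10⁻⁵ × 7 × N²
N² = 40,527.3 / (7.826 × 10⁻⁵) = 517,854,587
N ≈ √517,854,587 ≈ 22,756.4

≈ 22760 RPM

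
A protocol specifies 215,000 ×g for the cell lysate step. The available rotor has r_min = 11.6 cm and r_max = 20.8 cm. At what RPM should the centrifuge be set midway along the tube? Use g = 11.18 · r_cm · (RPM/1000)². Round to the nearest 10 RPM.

r_avg = (11.6 + 20.8) / 2 = 16.2 cm
215,000 = 11.18 × 16.2 × (N/1000)²
(N/1000)² = 215,000 / 181.116 = 1187.085
N = 1000 × √1187.085 ≈ 34,454.1

N ≈ 34450 RPM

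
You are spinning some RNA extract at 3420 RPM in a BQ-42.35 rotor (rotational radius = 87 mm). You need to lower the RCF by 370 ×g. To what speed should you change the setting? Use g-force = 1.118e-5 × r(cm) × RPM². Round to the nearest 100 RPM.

≈ 2800 RPM

r = 87 mm = 8.7 cm
Current RCF = 1.118 × 10⁻⁵ × 8.7 × (3420)² = 1.118 × 10⁻⁵ × 8.7 × 11,696,400 ≈ 1,137.7 × g
Target RCF = 1,137.7 − 370 = 767.7 × g
N² = 767.7 / (9.7266 × 10⁻⁵) = 7,892,789
N ≈ √7,892,789 ≈ 2,809.4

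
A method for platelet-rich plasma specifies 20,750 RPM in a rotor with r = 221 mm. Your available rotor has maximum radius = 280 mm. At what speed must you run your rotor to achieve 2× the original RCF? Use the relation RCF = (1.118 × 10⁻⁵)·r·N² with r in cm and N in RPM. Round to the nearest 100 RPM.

≈ 26100 RPM

Original rotor: r = 221 mm = 22.1 cm
RCF = 1.118 × 10⁻⁵ × r × N²
RCF_original = 1.118 × 10⁻⁵ × 22.1 × (20750)² = 1.118 × 10⁻⁵ × 22.1 × 430,562,500 ≈ 106,382.5 × g
Target RCF = 2 × 106,382.5 ≈ 212,765 × g
Your rotor: r = 280 mm = 28.0 cm
212,765 = 1.118 × 10⁻⁵ × 28 × N²
N² = 212,765 / (31.304 × 10⁻⁵) = 679,673,524
N ≈ √679,673,524 ≈ 26,070.5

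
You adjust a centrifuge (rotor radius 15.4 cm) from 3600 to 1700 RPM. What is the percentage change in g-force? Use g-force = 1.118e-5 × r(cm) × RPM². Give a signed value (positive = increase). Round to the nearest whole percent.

RCF ∝ N², so the ratio is (1700/3600)² = (0.472222)² = 0.2230.
Change = 0.2230 − 1 = -0.7770 → -77.7%.

-78%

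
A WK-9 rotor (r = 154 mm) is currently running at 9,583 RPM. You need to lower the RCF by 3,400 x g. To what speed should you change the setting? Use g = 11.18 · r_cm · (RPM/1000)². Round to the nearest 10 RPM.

N₂ ≈ 8490 RPM

r = 154 mm = 15.4 cm
Current RCF = 11.18 × 15.4 × (9.583)² = 11.18 × 15.4 × 91.833889 ≈ 15,811.2 × g
Target RCF = 15,811.2 − 3,400 = 12,411.2 × g
(N/1000)² = 12,411.2 / 172.172 = 72.08605
N = 1000 × √72.08605 ≈ 8,490.4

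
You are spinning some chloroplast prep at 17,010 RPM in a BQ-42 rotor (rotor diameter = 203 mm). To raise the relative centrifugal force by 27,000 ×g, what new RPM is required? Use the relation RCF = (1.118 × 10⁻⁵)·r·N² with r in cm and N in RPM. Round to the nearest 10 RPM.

22960 RPM

r = 203 mm / 2 = 101.5 mm = 10.15 cm
Current RCF = 1.118 × 10⁻⁵ × 10.15 × (17010)² = 1.118 × 10⁻⁵ × 10.15 × 289,340,100 ≈ 32,833.4 × g
Target RCF = 32,833.4 + 27,000 = 59,833.4 × g
N² = 59,833.4 / (11.3477 × 10⁻⁵) = 527,273,368
N ≈ √527,273,368 ≈ 22,962.4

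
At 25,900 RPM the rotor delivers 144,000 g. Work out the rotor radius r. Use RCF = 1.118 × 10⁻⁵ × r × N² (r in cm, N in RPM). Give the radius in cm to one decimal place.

19.2 cm

144000 = 1.118 × 10⁻⁵ × r × (25900)²
r = 144000 / (1.118 × 10⁻⁵ × 670,810,000) = 144000 / 7499.656 ≈ 19.201 cm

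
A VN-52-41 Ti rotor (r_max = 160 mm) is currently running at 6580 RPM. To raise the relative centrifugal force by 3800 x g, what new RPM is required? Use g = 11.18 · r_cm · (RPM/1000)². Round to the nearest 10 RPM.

r = 160 mm = 16.0 cm
Current RCF = 11.18 × 16 × (6.58)² = 11.18 × 16 × 43.2964 ≈ 7,744.9 × g
Target RCF = 7,744.9 + 3,800 = 11,544.9 × g
(N/1000)² = 11,544.9 / 178.88 = 64.53992
N = 1000 × √64.53992 ≈ 8,033.7

8030 RPM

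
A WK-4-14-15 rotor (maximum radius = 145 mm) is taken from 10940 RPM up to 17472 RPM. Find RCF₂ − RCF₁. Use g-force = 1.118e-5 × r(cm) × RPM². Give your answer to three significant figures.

≈ 30100 g

r = 145 mm = 14.5 cm
RCF₁ = 1.118 × 10⁻⁵ × 14.5 × (10940)² = 1.118 × 10⁻⁵ × 14.5 × 119,683,600 ≈ 19,401.9 × g
RCF₂ = 1.118 × 10⁻⁵ × 14.5 × (17472)² = 1.118 × 10⁻⁵ × 14.5 × 305,270,784 ≈ 49,487.4 × g
Increase = 49,487.4 − 19,401.9 = 30,085.5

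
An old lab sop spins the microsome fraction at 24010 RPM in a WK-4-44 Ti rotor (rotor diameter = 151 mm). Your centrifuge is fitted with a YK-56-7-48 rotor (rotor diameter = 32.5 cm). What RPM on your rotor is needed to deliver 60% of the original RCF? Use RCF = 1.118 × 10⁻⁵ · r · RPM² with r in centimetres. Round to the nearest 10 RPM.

≈ 12680 RPM

Original rotor: r = 151 mm / 2 = 75.5 mm = 7.55 cm
RCF = 1.118 × 10⁻⁵ × r × N²
RCF_original = 1.118 × 10⁻⁵ × 7.55 × (24010)² = 1.118 × 10⁻⁵ × 7.55 × 576,480,100 ≈ 48,660.1 × g
Target RCF = 0.6 × 48,660.1 ≈ 29,196.1 × g
Your rotor: r = 32.5 / 2 = 16.25 cm
29,196.1 = 1.118 × 10⁻⁵ × 16.25 × N²
N² = 29,196.1 / (18.1675 × 10⁻⁵) = 160,705,105
N ≈ √160,705,105 ≈ 12,677.0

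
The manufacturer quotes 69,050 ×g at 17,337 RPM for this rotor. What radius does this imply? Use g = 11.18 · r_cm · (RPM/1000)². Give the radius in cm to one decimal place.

RCF = 11.18 × r × (N/1000)²
69050 = 11.18 × r × (17.337)²
r = 69050 / (11.18 × 300.571569) = 69050 / 3360.39 ≈ 20.548 cm

r ≈ 20.5 cm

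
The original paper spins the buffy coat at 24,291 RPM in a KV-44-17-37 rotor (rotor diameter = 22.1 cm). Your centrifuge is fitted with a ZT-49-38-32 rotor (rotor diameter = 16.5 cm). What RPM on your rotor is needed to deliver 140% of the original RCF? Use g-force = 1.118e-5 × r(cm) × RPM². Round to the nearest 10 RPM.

≈ 33260 RPM

Original rotor: r = 22.1 / 2 = 11.05 cm
RCF = 1.118 × 10⁻⁵ × r × N²
RCF_original = 1.118 × 10⁻⁵ × 11.05 × (24291)² = 1.118 × 10⁻⁵ × 11.05 × 590,052,681 ≈ 72,894.5 × g
Target RCF = 1.4 × 72,894.5 ≈ 102,052.3 × g
Your rotor: r = 16.5 / 2 = 8.25 cm
102,052.3 = 1.118 × 10⁻⁵ × 8.25 × N²
N² = 102,052.3 / (9.2235 × 10⁻⁵) = 1,106,437,903
N ≈ √1,106,437,903 ≈ 33,263.2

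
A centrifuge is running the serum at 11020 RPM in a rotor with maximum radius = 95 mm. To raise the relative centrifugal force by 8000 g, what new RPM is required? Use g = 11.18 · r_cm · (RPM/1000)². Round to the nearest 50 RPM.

≈ 14050 RPM

r = 95 mm = 9.5 cm
Current RCF = 11.18 × 9.5 × (11.02)² = 11.18 × 9.5 × 121.4404 ≈ 12,898.2 × g
Target RCF = 12,898.2 + 8,000 = 20,898.2 × g
(N/1000)² = 20,898.2 / 106.21 = 196.763
N = 1000 × √196.763 ≈ 14,027.2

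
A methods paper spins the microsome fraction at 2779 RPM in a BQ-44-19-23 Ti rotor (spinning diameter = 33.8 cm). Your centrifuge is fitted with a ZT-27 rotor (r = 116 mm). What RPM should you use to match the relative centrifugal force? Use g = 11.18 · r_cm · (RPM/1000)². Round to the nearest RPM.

3354 RPM

Original rotor: r = 33.8 / 2 = 16.9 cm
RCF = 11.18 × r × (N/1000)²
RCF_original = 11.18 × 16.9 × (2.779)² = 11.18 × 16.9 × 7.722841 ≈ 1,459.2 × g
Your rotor: r = 116 mm = 11.6 cm
1,459.2 = 11.18 × 11.6 × (N/1000)²
(N/1000)² = 1,459.2 / 129.688 = 11.25162
N = 1000 × √11.25162 ≈ 3,354.3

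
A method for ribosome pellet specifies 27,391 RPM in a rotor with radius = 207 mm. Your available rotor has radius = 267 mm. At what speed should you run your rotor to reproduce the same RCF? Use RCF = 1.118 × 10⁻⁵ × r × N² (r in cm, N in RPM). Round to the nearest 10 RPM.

Original rotor: r = 207 mm = 20.7 cm
RCF = 1.118 × 10⁻⁵ × r × N²
RCF_original = 1.118 × 10⁻⁵ × 20.7 × (27391)² = 1.118 × 10⁻⁵ × 20.7 × 750,266,881 ≈ 173,631.3 × g
Your rotor: r = 267 mm = 26.7 cm
173,631.3 = 1.118 × 10⁻⁵ × 26.7 × N²
N² = 173,631.3 / (29.8506 × 10⁻⁵) = 581,667,705
N ≈ √581,667,705 ≈ 24,117.8

24120 RPM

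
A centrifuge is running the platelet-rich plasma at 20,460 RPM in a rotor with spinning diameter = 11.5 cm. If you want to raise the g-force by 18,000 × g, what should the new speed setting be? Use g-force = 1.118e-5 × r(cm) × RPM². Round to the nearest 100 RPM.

r = 11.5 / 2 = 5.75 cm
Current RCF = 1.118 × 10⁻⁵ × 5.75 × (20460)² = 1.118 × 10⁻⁵ × 5.75 × 418,611,600 ≈ 26,910.4 × g
Target RCF = 26,910.4 + 18,000 = 44,910.4 × g
N² = 44,910.4 / (6.4285 × 10⁻⁵) = 698,613,985
N ≈ √698,613,985 ≈ 26,431.3

≈ 26400 RPM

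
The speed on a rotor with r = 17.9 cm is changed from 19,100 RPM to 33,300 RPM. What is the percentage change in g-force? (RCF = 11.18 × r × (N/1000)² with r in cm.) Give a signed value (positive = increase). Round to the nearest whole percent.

RCF ∝ N², so the ratio is (33300/19100)² = (1.743455)² = 3.0396.
Change = 3.0396 − 1 = +2.0396 → +204.0%.

+204%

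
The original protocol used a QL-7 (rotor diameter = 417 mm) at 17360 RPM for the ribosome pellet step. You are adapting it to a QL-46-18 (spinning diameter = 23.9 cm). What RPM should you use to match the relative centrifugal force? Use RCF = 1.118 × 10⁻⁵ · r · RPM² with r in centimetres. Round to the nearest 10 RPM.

Original rotor: r = 417 mm / 2 = 208.5 mm = 20.85 cm
RCF = 1.118 × 10⁻⁵ × r × N²
RCF_original = 1.118 × 10⁻⁵ × 20.85 × (17360)² = 1.118 × 10⁻⁵ × 20.85 × 301,369,600 ≈ 70,250.2 × g
Your rotor: r = 23.9 / 2 = 11.95 cm
70,250.2 = 1.118 × 10⁻⁵ × 11.95 × N²
N² = 70,250.2 / (13.3601 × 10⁻⁵) = 525,820,915
N ≈ √525,820,915 ≈ 22,930.8

22930 RPM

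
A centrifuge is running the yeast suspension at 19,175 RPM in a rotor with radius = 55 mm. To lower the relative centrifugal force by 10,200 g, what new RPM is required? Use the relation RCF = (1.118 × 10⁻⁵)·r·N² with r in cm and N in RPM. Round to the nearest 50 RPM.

r = 55 mm = 5.5 cm
Current RCF = 1.118 × 10⁻⁵ × 5.5 × (19175)² = 1.118 × 10⁻⁵ × 5.5 × 367,680,625 ≈ 22,608.7 × g
Target RCF = 22,608.7 − 10,200 = 12,408.7 × g
N² = 12,408.7 / (6.149 × 10⁻⁵) = 201,800,293
N ≈ √201,800,293 ≈ 14,205.6

≈ 14200 RPM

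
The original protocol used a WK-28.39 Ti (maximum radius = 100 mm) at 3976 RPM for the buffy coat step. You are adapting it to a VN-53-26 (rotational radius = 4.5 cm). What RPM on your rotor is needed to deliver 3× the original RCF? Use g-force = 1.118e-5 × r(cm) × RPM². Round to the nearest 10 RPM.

10270 RPM

Original rotor: r = 100 mm = 10.0 cm
RCF_original = 1.118 × 10⁻⁵ × 10 × (3976)² = 1.118 × 10⁻⁵ × 10 × 15,808,576 ≈ 1,767.4 × g
Target RCF = 3 × 1,767.4 ≈ 5,302.2 × g
5,302.2 = 1.118 × 10⁻⁵ × 4.5 × N²
N² = 5,302.2 / (5.031 × 10⁻⁵) = 105,390,578
N ≈ √105,390,578 ≈ 10,266.0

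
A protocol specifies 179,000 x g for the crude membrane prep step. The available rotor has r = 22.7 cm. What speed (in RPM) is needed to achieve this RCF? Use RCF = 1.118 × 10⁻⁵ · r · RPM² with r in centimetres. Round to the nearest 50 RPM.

179,000 = 1.118 × 10⁻⁵ × 22.7 × N²
N² = 179,000 / (25.3786 × 10⁻⁵) = 705,318,654
N ≈ √705,318,654 ≈ 26,557.8

N ≈ 26550 RPM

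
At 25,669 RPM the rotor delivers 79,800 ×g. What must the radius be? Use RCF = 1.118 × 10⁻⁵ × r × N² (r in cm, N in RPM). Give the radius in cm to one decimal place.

≈ 10.8 cm

RCF = 1.118 × 10⁻⁵ × r × N²
79800 = 1.118 × 10⁻⁵ × r × (25669)²
r = 79800 / (1.118 × 10⁻⁵ × 658,897,561) = 79800 / 7366.475 ≈ 10.833 cm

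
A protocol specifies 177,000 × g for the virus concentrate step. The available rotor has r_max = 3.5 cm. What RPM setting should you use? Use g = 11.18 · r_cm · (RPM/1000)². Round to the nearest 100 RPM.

RCF = 11.18 × r × (N/1000)²
177,000 = 11.18 × 3.5 × (N/1000)²
(N/1000)² = 177,000 / 39.13 = 4523.384
N = 1000 × √4523.384 ≈ 67,256.1

N ≈ 67300 RPM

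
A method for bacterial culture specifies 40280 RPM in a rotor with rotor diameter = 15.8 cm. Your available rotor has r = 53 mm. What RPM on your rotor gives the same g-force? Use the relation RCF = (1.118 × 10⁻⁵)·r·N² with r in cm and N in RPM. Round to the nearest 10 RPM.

≈ 49180 RPM

Original rotor: r = 15.8 / 2 = 7.9 cm
RCF_original = 1.118 × 10⁻⁵ × 7.9 × (40280)² = 1.118 × 10⁻⁵ × 7.9 × 1,622,478,400 ≈ 143,300.5 × g
Your rotor: r = 53 mm = 5.3 cm
143,300.5 = 1.118 × 10⁻⁵ × 5.3 × N²
N² = 143,300.5 / (5.9254 × 10⁻⁵) = 2,418,410,571
N ≈ √2,418,410,571 ≈ 49,177.3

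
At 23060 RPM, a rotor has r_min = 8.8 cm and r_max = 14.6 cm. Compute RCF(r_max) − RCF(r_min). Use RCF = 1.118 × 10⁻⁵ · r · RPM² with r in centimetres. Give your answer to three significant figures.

RCF_max = 1.118 × 10⁻⁵ × 14.6 × (23060)² = 1.118 × 10⁻⁵ × 14.6 × 531,763,600 ≈ 86,798.7 × g
RCF_min = 1.118 × 10⁻⁵ × 8.8 × (23060)² = 1.118 × 10⁻⁵ × 8.8 × 531,763,600 ≈ 52,317 × g
ΔRCF = 86,798.7 − 52,317 = 34,481.7

ΔRCF ≈ 34500 ×g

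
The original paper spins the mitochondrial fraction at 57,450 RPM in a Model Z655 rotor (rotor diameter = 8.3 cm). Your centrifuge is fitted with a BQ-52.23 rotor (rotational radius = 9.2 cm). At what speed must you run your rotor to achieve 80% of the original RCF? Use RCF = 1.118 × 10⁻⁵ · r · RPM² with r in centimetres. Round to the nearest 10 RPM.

34510 RPM

Original rotor: r = 8.3 / 2 = 4.15 cm
RCF_original = 1.118 × 10⁻⁵ × 4.15 × (57450)² = 1.118 × 10⁻⁵ × 4.15 × 3,300,502,500 ≈ 153,133.4 × g
Target RCF = 0.8 × 153,133.4 ≈ 122,506.7 × g
122,506.7 = 1.118 × 10⁻⁵ × 9.2 × N²
N² = 122,506.7 / (10.2856 × 10⁻⁵) = 1,191,050,595
N ≈ √1,191,050,595 ≈ 34,511.6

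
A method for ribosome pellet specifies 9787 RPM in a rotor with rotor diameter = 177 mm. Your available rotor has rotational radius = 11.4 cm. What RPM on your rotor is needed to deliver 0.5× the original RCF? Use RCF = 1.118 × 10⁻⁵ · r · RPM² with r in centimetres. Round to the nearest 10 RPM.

Original rotor: r = 177 mm / 2 = 88.5 mm = 8.85 cm
RCF = 1.118 × 10⁻⁵ × r × N²
RCF_original = 1.118 × 10⁻⁵ × 8.85 × (9787)² = 1.118 × 10⁻⁵ × 8.85 × 95,785,369 ≈ 9,477.3 × g
Target RCF = 0.5 × 9,477.3 ≈ 4,738.6 × g
4,738.6 = 1.118 × 10⁻⁵ × 11.4 × N²
N² = 4,738.6 / (12.7452 × 10⁻⁵) = 37,179,487
N ≈ √37,179,487 ≈ 6,097.5

6100 RPM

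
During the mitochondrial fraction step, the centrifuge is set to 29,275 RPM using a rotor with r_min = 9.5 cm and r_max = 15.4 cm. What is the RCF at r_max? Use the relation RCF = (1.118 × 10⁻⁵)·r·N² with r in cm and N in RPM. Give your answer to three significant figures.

RCF ≈ 148000 x g

Use r_max = 15.4 cm.
RCF = 1.118 × 10⁻⁵ × r × N²
RCF = 1.118 × 10⁻⁵ × 15.4 × (29275)² = 1.118 × 10⁻⁵ × 15.4 × 857,025,625 ≈ 147,555.8 × g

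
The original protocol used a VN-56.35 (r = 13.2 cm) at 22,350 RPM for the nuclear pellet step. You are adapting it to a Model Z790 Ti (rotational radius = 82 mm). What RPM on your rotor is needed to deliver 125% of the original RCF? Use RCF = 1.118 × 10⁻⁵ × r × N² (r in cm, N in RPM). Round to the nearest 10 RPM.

31700 RPM

RCF_original = 1.118 × 10⁻⁵ × 13.2 × (22350)² = 1.118 × 10⁻⁵ × 13.2 × 499,522,500 ≈ 73,717.5 × g
Target RCF = 1.25 × 73,717.5 ≈ 92,146.9 × g
Your rotor: r = 82 mm = 8.2 cm
92,146.9 = 1.118 × 10⁻⁵ × 8.2 × N²
N² = 92,146.9 / (9.1676 × 10⁻⁵) = 1,005,136,568
N ≈ √1,005,136,568 ≈ 31,703.9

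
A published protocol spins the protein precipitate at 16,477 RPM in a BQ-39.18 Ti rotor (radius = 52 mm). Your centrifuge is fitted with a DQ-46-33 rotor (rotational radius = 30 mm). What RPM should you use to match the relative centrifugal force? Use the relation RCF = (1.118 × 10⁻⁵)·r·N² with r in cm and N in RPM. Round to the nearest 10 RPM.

Original rotor: r = 52 mm = 5.2 cm
RCF = 1.118 × 10⁻⁵ × r × N²
RCF_original = 1.118 × 10⁻⁵ × 5.2 × (16477)² = 1.118 × 10⁻⁵ × 5.2 × 271,491,529 ≈ 15,783.4 × g
Your rotor: r = 30 mm = 3.0 cm
15,783.4 = 1.118 × 10⁻⁵ × 3 × N²
N² = 15,783.4 / (3.354 × 10⁻⁵) = 470,584,377
N ≈ √470,584,377 ≈ 21,693.0

≈ 21690 RPM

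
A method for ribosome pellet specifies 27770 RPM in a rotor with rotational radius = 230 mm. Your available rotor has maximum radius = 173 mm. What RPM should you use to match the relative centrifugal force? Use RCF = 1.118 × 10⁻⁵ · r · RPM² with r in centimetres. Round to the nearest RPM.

Original rotor: r = 230 mm = 23.0 cm
RCF = 1.118 × 10⁻⁵ × r × N²
RCF_original = 1.118 × 10⁻⁵ × 23 × (27770)² = 1.118 × 10⁻⁵ × 23 × 771,172,900 ≈ 198,299.4 × g
Your rotor: r = 173 mm = 17.3 cm
198,299.4 = 1.118 × 10⁻⁵ × 17.3 × N²
N² = 198,299.4 / (19.3414 × 10⁻⁵) = 1,025,258,771
N ≈ √1,025,258,771 ≈ 32,019.7

32020 RPM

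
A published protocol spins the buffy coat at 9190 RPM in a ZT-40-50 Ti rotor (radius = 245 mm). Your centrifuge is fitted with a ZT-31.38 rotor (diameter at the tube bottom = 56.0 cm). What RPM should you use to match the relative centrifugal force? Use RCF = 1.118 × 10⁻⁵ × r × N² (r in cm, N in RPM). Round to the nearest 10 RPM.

8600 RPM

Original rotor: r = 245 mm = 24.5 cm
RCF_original = 1.118 × 10⁻⁵ × 24.5 × (9190)² = 1.118 × 10⁻⁵ × 24.5 × 84,456,100 ≈ 23,133.4 × g
Your rotor: r = 56.0 / 2 = 28 cm
23,133.4 = 1.118 × 10⁻⁵ × 28 × N²
N² = 23,133.4 / (31.304 × 10⁻⁵) = 73,899,182
N ≈ √73,899,182 ≈ 8,596.5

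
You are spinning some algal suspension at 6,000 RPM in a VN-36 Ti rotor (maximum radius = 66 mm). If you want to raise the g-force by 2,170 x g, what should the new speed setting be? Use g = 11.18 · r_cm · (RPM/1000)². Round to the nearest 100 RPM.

r = 66 mm = 6.6 cm
Current RCF = 11.18 × 6.6 × (6)² = 11.18 × 6.6 × 36 ≈ 2,656.4 × g
Target RCF = 2,656.4 + 2,170 = 4,826.4 × g
(N/1000)² = 4,826.4 / 73.788 = 65.40901
N = 1000 × √65.40901 ≈ 8,087.6

N₂ ≈ 8100 RPM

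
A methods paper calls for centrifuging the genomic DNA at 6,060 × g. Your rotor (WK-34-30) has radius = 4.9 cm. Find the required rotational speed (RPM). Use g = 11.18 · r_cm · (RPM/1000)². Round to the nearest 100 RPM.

N ≈ 10500 RPM

RCF = 11.18 × r × (N/1000)²
6,060 = 11.18 × 4.9 × (N/1000)²
(N/1000)² = 6,060 / 54.782 = 110.6203
N = 1000 × √110.6203 ≈ 10,517.6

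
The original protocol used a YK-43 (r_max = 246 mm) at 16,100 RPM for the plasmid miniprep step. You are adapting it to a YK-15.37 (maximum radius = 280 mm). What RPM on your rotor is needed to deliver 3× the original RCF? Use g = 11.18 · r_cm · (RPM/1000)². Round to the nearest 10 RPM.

Original rotor: r = 246 mm = 24.6 cm
RCF_original = 11.18 × 24.6 × (16.1)² = 11.18 × 24.6 × 259.21 ≈ 71,290 × g
Target RCF = 3 × 71,290 ≈ 213,870 × g
Your rotor: r = 280 mm = 28.0 cm
213,870 = 11.18 × 28 × (N/1000)²
(N/1000)² = 213,870 / 313.04 = 683.2034
N = 1000 × √683.2034 ≈ 26,138.2

≈ 26140 RPM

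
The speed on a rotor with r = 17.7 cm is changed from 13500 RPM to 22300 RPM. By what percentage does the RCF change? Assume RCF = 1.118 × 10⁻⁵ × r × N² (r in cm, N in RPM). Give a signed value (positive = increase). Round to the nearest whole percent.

+173%

RCF ∝ N², so the ratio is (22300/13500)² = (1.651852)² = 2.7286.
Change = 2.7286 − 1 = +1.7286 → +172.9%.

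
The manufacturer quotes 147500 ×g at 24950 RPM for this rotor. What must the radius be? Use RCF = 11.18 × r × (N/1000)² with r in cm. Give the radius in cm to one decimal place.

147500 = 11.18 × r × (24.95)²
r = 147500 / (11.18 × 622.5025) = 147500 / 6959.578 ≈ 21.194 cm

21.2 cm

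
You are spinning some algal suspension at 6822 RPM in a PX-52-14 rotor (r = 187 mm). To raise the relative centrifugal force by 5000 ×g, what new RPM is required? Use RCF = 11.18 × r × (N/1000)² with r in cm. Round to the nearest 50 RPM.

r = 187 mm = 18.7 cm
Current RCF = 11.18 × 18.7 × (6.822)² = 11.18 × 18.7 × 46.539684 ≈ 9,729.9 × g
Target RCF = 9,729.9 + 5,000 = 14,729.9 × g
(N/1000)² = 14,729.9 / 209.066 = 70.45574
N = 1000 × √70.45574 ≈ 8,393.8

N₂ ≈ 8400 RPM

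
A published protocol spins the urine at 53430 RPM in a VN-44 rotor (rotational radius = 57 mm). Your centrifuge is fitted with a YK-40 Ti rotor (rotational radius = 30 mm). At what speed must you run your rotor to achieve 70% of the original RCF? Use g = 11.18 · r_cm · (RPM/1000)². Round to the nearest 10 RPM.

Original rotor: r = 57 mm = 5.7 cm
RCF_original = 11.18 × 5.7 × (53.43)² = 11.18 × 5.7 × 2,854.7649 ≈ 181,922.7 × g
Target RCF = 0.7 × 181,922.7 ≈ 127,345.9 × g
Your rotor: r = 30 mm = 3.0 cm
127,345.9 = 11.18 × 3 × (N/1000)²
(N/1000)² = 127,345.9 / 33.54 = 3796.837
N = 1000 × √3796.837 ≈ 61,618.5

≈ 61620 RPM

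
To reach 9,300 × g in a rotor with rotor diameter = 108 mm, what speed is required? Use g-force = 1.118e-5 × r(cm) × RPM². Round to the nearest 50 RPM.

12400 RPM

r = 108 mm / 2 = 54 mm = 5.4 cm
9,300 = 1.118 × 10⁻⁵ × 5.4 × N²
N² = 9,300 / (6.0372 × 10⁻⁵) = 154,044,921
N ≈ √154,044,921 ≈ 12,411.5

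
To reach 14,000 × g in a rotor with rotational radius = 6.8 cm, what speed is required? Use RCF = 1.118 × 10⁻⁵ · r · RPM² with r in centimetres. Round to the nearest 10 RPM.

14,000 = 1.118 × 10⁻⁵ × 6.8 × N²
N² = 14,000 / (7.6024 × 10⁻⁵) = 184,152,373
N ≈ √184,152,373 ≈ 13,570.3

13570 RPM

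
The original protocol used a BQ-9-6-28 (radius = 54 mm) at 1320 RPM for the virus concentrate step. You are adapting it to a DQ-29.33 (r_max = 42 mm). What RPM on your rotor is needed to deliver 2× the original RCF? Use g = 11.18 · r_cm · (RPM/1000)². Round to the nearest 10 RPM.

2120 RPM

Original rotor: r = 54 mm = 5.4 cm
RCF = 11.18 × r × (N/1000)²
RCF_original = 11.18 × 5.4 × (1.32)² = 11.18 × 5.4 × 1.7424 ≈ 105.2 × g
Target RCF = 2 × 105.2 ≈ 210.4 × g
Your rotor: r = 42 mm = 4.2 cm
210.4 = 11.18 × 4.2 × (N/1000)²
(N/1000)² = 210.4 / 46.956 = 4.480791
N = 1000 × √4.480791 ≈ 2,116.8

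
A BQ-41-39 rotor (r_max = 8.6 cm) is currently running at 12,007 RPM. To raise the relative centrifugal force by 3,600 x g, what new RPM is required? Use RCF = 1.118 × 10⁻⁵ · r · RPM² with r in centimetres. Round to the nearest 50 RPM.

N₂ ≈ 13500 RPM

Current RCF = 1.118 × 10⁻⁵ × 8.6 × (12007)² = 1.118 × 10⁻⁵ × 8.6 × 144,168,049 ≈ 13,861.5 × g
Target RCF = 13,861.5 + 3,600 = 17,461.5 × g
N² = 17,461.5 / (9.6148 × 10⁻⁵) = 181,610,642
N ≈ √181,610,642 ≈ 13,476.3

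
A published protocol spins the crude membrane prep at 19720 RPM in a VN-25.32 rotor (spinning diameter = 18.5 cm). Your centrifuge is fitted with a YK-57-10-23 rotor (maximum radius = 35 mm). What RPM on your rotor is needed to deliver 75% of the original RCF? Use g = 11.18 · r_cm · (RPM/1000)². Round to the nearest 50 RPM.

27750 RPM

Original rotor: r = 18.5 / 2 = 9.25 cm
RCF_original = 11.18 × 9.25 × (19.72)² = 11.18 × 9.25 × 388.8784 ≈ 40,215.9 × g
Target RCF = 0.75 × 40,215.9 ≈ 30,161.9 × g
Your rotor: r = 35 mm = 3.5 cm
30,161.9 = 11.18 × 3.5 × (N/1000)²
(N/1000)² = 30,161.9 / 39.13 = 770.8127
N = 1000 × √770.8127 ≈ 27,763.5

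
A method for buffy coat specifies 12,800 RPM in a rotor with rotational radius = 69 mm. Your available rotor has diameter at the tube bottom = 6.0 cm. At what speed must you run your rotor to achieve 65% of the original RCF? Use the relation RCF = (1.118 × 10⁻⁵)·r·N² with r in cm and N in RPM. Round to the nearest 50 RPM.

15650 RPM

Original rotor: r = 69 mm = 6.9 cm
RCF_original = 1.118 × 10⁻⁵ × 6.9 × (12800)² = 1.118 × 10⁻⁵ × 6.9 × 163,840,000 ≈ 12,638.9 × g
Target RCF = 0.65 × 12,638.9 ≈ 8,215.3 × g
Your rotor: r = 6.0 / 2 = 3 cm
8,215.3 = 1.118 × 10⁻⁵ × 3 × N²
N² = 8,215.3 / (3.354 × 10⁻⁵) = 244,940,370
N ≈ √244,940,370 ≈ 15,650.6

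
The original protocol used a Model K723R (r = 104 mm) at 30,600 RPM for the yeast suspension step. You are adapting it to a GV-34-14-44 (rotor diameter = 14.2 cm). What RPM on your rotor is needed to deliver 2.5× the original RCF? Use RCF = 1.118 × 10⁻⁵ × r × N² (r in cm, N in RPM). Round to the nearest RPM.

58557 RPM

Original rotor: r = 104 mm = 10.4 cm
RCF_original = 1.118 × 10⁻⁵ × 10.4 × (30600)² = 1.118 × 10⁻⁵ × 10.4 × 936,360,000 ≈ 108,872.4 × g
Target RCF = 2.5 × 108,872.4 ≈ 272,181 × g
Your rotor: r = 14.2 / 2 = 7.1 cm
272,181 = 1.118 × 10⁻⁵ × 7.1 × N²
N² = 272,181 / (7.9378 × 10⁻⁵) = 3,428,922,371
N ≈ √3,428,922,371 ≈ 58,557.0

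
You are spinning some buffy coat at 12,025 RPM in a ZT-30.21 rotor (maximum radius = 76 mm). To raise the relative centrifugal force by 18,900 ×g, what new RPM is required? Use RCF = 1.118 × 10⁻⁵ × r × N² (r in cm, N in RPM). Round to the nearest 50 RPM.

r = 76 mm = 7.6 cm
Current RCF = 1.118 × 10⁻⁵ × 7.6 × (12025)² = 1.118 × 10⁻⁵ × 7.6 × 144,600,625 ≈ 12,286.4 × g
Target RCF = 12,286.4 + 18,900 = 31,186.4 × g
N² = 31,186.4 / (8.4968 × 10⁻⁵) = 367,037,002
N ≈ √367,037,002 ≈ 19,158.2

N₂ ≈ 19150 RPM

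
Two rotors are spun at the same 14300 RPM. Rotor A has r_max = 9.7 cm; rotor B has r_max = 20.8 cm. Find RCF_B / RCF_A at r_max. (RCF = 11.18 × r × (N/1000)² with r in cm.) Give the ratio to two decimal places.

2.14

At fixed N, RCF ∝ r, so RCF_B/RCF_A = r_B/r_A = 20.8 / 9.7 = 2.1443.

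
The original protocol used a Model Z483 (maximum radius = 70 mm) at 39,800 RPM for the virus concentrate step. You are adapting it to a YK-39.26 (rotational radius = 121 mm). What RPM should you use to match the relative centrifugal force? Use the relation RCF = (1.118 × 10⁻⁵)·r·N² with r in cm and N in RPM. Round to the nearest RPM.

Original rotor: r = 70 mm = 7.0 cm
RCF_original = 1.118 × 10⁻⁵ × 7 × (39800)² = 1.118 × 10⁻⁵ × 7 × 1,584,040,000 ≈ 123,967 × g
Your rotor: r = 121 mm = 12.1 cm
123,967 = 1.118 × 10⁻⁵ × 12.1 × N²
N² = 123,967 / (13.5278 × 10⁻⁵) = 916,386,996
N ≈ √916,386,996 ≈ 30,271.9

≈ 30272 RPM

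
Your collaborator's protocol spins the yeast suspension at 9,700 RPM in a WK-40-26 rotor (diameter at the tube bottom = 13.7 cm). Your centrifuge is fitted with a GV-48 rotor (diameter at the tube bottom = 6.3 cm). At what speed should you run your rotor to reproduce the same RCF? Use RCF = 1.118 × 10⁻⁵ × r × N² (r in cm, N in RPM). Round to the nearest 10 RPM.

14300 RPM

Original rotor: r = 13.7 / 2 = 6.85 cm
RCF_original = 1.118 × 10⁻⁵ × 6.85 × (9700)² = 1.118 × 10⁻⁵ × 6.85 × 94,090,000 ≈ 7,205.7 × g
Your rotor: r = 6.3 / 2 = 3.15 cm
7,205.7 = 1.118 × 10⁻⁵ × 3.15 × N²
N² = 7,205.7 / (3.5217 × 10⁻⁵) = 204,608,570
N ≈ √204,608,570 ≈ 14,304.1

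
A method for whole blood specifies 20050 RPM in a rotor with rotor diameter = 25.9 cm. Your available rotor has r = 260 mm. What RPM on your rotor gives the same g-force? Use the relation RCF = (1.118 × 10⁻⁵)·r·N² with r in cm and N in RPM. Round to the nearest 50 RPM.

≈ 14150 RPM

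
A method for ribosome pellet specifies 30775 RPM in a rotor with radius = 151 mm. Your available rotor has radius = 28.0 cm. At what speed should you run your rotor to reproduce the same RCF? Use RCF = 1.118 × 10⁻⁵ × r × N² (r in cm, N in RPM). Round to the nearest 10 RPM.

Original rotor: r = 151 mm = 15.1 cm
RCF = 1.118 × 10⁻⁵ × r × N²
RCF_original = 1.118 × 10⁻⁵ × 15.1 × (30775)² = 1.118 × 10⁻⁵ × 15.1 × 947,100,625 ≈ 159,887.6 × g
159,887.6 = 1.118 × 10⁻⁵ × 28 × N²
N² = 159,887.6 / (31.304 × 10⁻⁵) = 510,757,731
N ≈ √510,757,731 ≈ 22,599.9

22600 RPM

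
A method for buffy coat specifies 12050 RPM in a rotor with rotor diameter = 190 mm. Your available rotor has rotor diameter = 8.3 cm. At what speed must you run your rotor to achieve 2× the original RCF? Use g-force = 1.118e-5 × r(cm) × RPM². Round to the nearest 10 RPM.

25780 RPM

Original rotor: r = 190 mm / 2 = 95 mm = 9.5 cm
RCF = 1.118 × 10⁻⁵ × r × N²
RCF_original = 1.118 × 10⁻⁵ × 9.5 × (12050)² = 1.118 × 10⁻⁵ × 9.5 × 145,202,500 ≈ 15,422 × g
Target RCF = 2 × 15,422 ≈ 30,844 × g
Your rotor: r = 8.3 / 2 = 4.15 cm
30,844 = 1.118 × 10⁻⁵ × 4.15 × N²
N² = 30,844 / (4.6397 × 10⁻⁵) = 664,784,361
N ≈ √664,784,361 ≈ 25,783.4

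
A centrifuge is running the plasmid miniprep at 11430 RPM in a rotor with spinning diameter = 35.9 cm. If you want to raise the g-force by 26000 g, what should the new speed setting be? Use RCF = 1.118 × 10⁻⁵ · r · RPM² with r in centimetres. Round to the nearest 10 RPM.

16130 RPM

r = 35.9 / 2 = 17.95 cm
Current RCF = 1.118 × 10⁻⁵ × 17.95 × (11430)² = 1.118 × 10⁻⁵ × 17.95 × 130,644,900 ≈ 26,217.9 × g
Target RCF = 26,217.9 + 26,000 = 52,217.9 × g
N² = 52,217.9 / (20.0681 × 10⁻⁵) = 260,203,507
N ≈ √260,203,507 ≈ 16,130.8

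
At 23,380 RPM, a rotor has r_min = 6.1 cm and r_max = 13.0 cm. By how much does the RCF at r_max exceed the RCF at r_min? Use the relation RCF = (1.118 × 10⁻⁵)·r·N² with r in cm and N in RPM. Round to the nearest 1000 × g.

ΔRCF = 1.118 × 10⁻⁵ × (r_max − r_min) × N² = 1.118 × 10⁻⁵ × 6.9 × 546,624,400 ≈ 42,167.7

42000 ×g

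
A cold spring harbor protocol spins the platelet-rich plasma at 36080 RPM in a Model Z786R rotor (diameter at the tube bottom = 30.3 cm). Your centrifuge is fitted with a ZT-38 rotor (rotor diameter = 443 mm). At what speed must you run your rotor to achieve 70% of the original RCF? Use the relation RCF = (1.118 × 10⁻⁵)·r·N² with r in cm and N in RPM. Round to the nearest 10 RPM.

Original rotor: r = 30.3 / 2 = 15.15 cm
RCF_original = 1.118 × 10⁻⁵ × 15.15 × (36080)² = 1.118 × 10⁻⁵ × 15.15 × 1,301,766,400 ≈ 220,489.3 × g
Target RCF = 0.7 × 220,489.3 ≈ 154,342.5 × g
Your rotor: r = 443 mm / 2 = 221.5 mm = 22.15 cm
154,342.5 = 1.118 × 10⁻⁵ × 22.15 × N²
N² = 154,342.5 / (24.7637 × 10⁻⁵) = 623,261,064
N ≈ √623,261,064 ≈ 24,965.2

≈ 24970 RPM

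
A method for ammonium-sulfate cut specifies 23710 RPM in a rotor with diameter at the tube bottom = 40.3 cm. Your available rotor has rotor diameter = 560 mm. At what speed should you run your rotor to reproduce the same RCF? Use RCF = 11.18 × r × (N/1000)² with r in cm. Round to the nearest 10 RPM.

Original rotor: r = 40.3 / 2 = 20.15 cm
RCF = 11.18 × r × (N/1000)²
RCF_original = 11.18 × 20.15 × (23.71)² = 11.18 × 20.15 × 562.1641 ≈ 126,642.6 × g
Your rotor: r = 560 mm / 2 = 280 mm = 28 cm
126,642.6 = 11.18 × 28 × (N/1000)²
(N/1000)² = 126,642.6 / 313.04 = 404.5572
N = 1000 × √404.5572 ≈ 20,113.6

20110 RPM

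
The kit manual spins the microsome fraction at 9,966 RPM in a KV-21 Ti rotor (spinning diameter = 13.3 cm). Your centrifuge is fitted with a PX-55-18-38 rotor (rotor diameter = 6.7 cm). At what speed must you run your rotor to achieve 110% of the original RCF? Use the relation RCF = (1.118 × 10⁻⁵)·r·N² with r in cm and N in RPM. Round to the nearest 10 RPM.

≈ 14730 RPM

Original rotor: r = 13.3 / 2 = 6.65 cm
RCF = 1.118 × 10⁻⁵ × r × N²
RCF_original = 1.118 × 10⁻⁵ × 6.65 × (9966)² = 1.118 × 10⁻⁵ × 6.65 × 99,321,156 ≈ 7,384.2 × g
Target RCF = 1.1 × 7,384.2 ≈ 8,122.6 × g
Your rotor: r = 6.7 / 2 = 3.35 cm
8,122.6 = 1.118 × 10⁻⁵ × 3.35 × N²
N² = 8,122.6 / (3.7453 × 10⁻⁵) = 216,874,483
N ≈ √216,874,483 ≈ 14,726.7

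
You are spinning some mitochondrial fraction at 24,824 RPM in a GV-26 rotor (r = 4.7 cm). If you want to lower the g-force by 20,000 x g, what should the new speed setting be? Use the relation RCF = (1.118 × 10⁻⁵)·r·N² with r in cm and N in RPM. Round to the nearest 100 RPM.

Current RCF = 1.118 × 10⁻⁵ × 4.7 × (24824)² = 1.118 × 10⁻⁵ × 4.7 × 616,230,976 ≈ 32,380.5 × g
Target RCF = 32,380.5 − 20,000 = 12,380.5 × g
N² = 12,380.5 / (5.2546 × 10⁻⁵) = 235,612,606
N ≈ √235,612,606 ≈ 15,349.7

N₂ ≈ 15300 RPM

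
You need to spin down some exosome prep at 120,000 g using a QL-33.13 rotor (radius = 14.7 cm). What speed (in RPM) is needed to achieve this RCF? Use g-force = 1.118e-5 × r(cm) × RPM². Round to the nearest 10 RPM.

≈ 27020 RPM

RCF = 1.118 × 10⁻⁵ × r × N²
120,000 = 1.118 × 10⁻⁵ × 14.7 × N²
N² = 120,000 / (16.4346 × 10⁻⁵) = 730,166,843
N ≈ √730,166,843 ≈ 27,021.6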